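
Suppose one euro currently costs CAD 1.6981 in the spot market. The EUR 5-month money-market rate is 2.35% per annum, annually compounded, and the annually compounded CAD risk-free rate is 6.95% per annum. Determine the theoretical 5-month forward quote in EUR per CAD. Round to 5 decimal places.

T = 5/12 years.
CAD accumulates by (1 + 0.0695)^(5/12) = 1.0283919.
EUR growth factor: (1 + 0.0235)^(5/12) = 1.0097254.
Forward (CAD per EUR) = 1.6981 × 1.0283919 / 1.0097254 = 1.729492.
Quoted the other way: 1/1.729492 = 0.57820 EUR per CAD.

0.57820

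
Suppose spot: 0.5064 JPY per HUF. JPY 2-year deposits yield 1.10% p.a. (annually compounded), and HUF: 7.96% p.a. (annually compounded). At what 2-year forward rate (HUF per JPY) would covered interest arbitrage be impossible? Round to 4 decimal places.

T = 2 years.
Growth of 1 JPY over T: (1 + 0.0110)^2 = 1.022121.
HUF growth factor: (1 + 0.0796)^2 = 1.1655362.
So F = 0.5064 × 1.022121 / 1.1655362 = 0.4440892 (JPY/HUF).
Invert for HUF per JPY: 1 / 0.4440892 = 2.2518.

2.2518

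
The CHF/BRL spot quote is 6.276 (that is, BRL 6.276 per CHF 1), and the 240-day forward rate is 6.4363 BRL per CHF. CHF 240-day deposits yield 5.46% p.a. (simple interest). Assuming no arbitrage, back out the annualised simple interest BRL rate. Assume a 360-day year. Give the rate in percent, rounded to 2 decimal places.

9.43%

T = 240/360 years.
F/S = 6.4363/6.276 = 1.0255417 = (growth of BRL) / (growth of CHF).
The CHF side grows by 1 + 0.0546×240/360 = 1.036400.
Hence g_BRL = 1.0628714.
(1.0628714 − 1)/T = 0.094307, i.e. 9.43%.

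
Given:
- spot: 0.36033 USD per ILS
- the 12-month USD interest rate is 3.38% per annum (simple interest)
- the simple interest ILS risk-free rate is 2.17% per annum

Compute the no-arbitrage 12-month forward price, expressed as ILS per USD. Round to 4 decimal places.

2.7428

T = 1 year.
USD accumulates by 1 + 0.0338×1 = 1.033800.
ILS growth factor: 1 + 0.0217×1 = 1.021700.
Forward (USD per ILS) = 0.36033 × 1.033800 / 1.021700 = 0.3645974.
Quoted the other way: 1/0.3645974 = 2.7428 ILS per USD.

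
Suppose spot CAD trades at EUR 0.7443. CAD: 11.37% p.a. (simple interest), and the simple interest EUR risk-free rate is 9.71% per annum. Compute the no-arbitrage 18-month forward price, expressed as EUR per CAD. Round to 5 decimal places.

T = 18/12 years.
Growth of 1 EUR over T: 1 + 0.0971×18/12 = 1.145650.
CAD growth factor: 1 + 0.1137×18/12 = 1.170550.
CIP: F = S · (grow EUR)/(grow CAD) = 0.7443 × 1.145650/1.170550 = 0.7284672 EUR per CAD.

0.72847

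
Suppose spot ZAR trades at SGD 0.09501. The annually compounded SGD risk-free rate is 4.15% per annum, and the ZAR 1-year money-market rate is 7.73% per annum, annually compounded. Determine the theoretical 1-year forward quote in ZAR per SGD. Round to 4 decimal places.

T = 1 year.
SGD accumulates by (1 + 0.0415)^1 = 1.041500.
ZAR accumulates by (1 + 0.0773)^1 = 1.077300.
Forward (SGD per ZAR) = 0.09501 × 1.041500 / 1.077300 = 0.091852701.
Invert for ZAR per SGD: 1 / 0.091852701 = 10.8870.

10.8870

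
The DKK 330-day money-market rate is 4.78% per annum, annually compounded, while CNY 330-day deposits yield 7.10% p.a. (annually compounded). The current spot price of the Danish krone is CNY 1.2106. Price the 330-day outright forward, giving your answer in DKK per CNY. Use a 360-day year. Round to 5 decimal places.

T = 330/360 years.
CNY growth factor: (1 + 0.0710)^(330/360) = 1.0648956.
DKK accumulates by (1 + 0.0478)^(330/360) = 1.0437309.
Forward (CNY per DKK) = 1.2106 × 1.0648956 / 1.0437309 = 1.235148.
Quoted the other way: 1/1.235148 = 0.80962 DKK per CNY.

0.80962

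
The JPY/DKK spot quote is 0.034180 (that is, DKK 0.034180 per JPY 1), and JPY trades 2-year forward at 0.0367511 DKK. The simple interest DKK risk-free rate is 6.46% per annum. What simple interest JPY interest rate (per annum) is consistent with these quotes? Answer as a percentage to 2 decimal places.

2.51%

T = 2 years.
CIP gives F = S · g_DKK/g_JPY, so g_DKK/g_JPY = 0.0367511/0.03418 = 1.0752224.
The DKK side grows by 1 + 0.0646×2 = 1.129200.
So the JPY growth factor = 1.0502013.
(1.0502013 − 1)/T = 0.025101, i.e. 2.51%.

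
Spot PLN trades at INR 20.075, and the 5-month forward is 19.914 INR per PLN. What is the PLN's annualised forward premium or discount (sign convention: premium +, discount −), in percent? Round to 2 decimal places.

-1.92%

T = 5/12 years.
(F − S)/S = (19.914 − 20.075)/20.075 = -0.0080199.
×(1/T) gives -1.92% p.a.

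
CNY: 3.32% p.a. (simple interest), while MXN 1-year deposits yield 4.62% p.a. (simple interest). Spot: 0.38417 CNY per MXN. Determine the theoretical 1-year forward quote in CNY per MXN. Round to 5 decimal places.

T = 1 year.
CNY growth factor: 1 + 0.0332×1 = 1.033200.
MXN growth factor: 1 + 0.0462×1 = 1.046200.
CIP: F = S · (grow CNY)/(grow MXN) = 0.38417 × 1.033200/1.046200 = 0.3793963 CNY per MXN.

0.37940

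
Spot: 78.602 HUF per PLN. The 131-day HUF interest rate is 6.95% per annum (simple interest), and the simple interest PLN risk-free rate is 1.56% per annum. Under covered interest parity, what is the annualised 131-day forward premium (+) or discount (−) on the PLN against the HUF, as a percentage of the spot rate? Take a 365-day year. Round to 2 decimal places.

+5.36%

T = 131/365 years.
No-arbitrage forward: 78.602 × 1.0249438 / 1.0055989 = 80.114082 HUF/PLN.
Annualised premium = (F − S)/S × (1/T) = (80.114082 − 78.602)/78.602 ÷ (131/365) = 5.36%.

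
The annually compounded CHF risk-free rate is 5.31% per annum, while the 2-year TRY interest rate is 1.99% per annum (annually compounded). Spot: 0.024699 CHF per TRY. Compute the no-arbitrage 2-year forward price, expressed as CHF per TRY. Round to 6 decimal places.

T = 2 years.
CHF accumulates by (1 + 0.0531)^2 = 1.1090196.
TRY accumulates by (1 + 0.0199)^2 = 1.040196.
CIP: F = S · (grow CHF)/(grow TRY) = 0.024699 × 1.1090196/1.040196 = 0.02633319 CHF per TRY.

0.026333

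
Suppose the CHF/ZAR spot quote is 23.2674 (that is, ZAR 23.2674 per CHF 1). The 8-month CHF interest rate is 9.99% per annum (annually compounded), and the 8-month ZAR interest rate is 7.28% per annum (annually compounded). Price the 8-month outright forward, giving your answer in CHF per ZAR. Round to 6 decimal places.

0.043699

T = 8/12 years.
ZAR growth factor: (1 + 0.0728)^(8/12) = 1.0479627.
Growth of 1 CHF over T: (1 + 0.0999)^(8/12) = 1.0655377.
So F = 23.2674 × 1.0479627 / 1.0655377 = 22.88363 (ZAR/CHF).
Quoted the other way: 1/22.88363 = 0.043699 CHF per ZAR.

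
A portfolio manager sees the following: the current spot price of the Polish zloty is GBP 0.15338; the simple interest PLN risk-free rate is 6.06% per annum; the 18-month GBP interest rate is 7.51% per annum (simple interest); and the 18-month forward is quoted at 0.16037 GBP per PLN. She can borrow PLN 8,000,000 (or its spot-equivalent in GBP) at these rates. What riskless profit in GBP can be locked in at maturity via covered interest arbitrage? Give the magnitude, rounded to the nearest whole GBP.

T = 18/12 years.
Keep in PLN, deliver into the forward: 8,000,000·1.090900·0.16037 = GBP 1,399,581.06.
Swap to GBP now, deposit: 8,000,000·0.15338·1.112650 = GBP 1,365,266.06.
The quoted forward overvalues PLN, so borrow GBP, buy PLN at spot, deposit the PLN at 6.06%, and sell the proceeds forward at 0.16037.
Profit = 1,399,581.06 − 1,365,266.06 = GBP 34,315.

GBP 34,315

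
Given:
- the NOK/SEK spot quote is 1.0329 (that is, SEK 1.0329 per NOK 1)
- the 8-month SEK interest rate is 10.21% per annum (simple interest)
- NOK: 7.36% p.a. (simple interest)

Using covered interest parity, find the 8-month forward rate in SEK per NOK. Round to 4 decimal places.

T = 8/12 years.
SEK growth factor: 1 + 0.1021×8/12 = 1.0680667.
NOK growth factor: 1 + 0.0736×8/12 = 1.0490667.
So F = 1.0329 × 1.0680667 / 1.0490667 = 1.051607 (SEK/NOK).

1.0516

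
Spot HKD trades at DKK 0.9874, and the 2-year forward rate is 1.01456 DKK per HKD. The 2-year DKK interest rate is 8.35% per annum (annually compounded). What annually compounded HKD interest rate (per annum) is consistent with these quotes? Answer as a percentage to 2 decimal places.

T = 2 years.
F/S = 1.01456/0.9874 = 1.0275066 = (growth of DKK) / (growth of HKD).
DKK growth factor: (1 + 0.0835)^2 = 1.1739722.
Hence g_HKD = 1.1425447.
r = 1.1425447^(1/2) − 1 = 0.068899 → 6.89%.

6.89%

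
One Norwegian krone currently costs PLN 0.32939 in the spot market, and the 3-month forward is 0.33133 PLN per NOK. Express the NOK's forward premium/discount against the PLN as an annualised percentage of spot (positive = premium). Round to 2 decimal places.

+2.36%

T = 3/12 years.
(F − S)/S = (0.33133 − 0.32939)/0.32939 = 0.0058897.
×(1/T) gives 2.36% p.a.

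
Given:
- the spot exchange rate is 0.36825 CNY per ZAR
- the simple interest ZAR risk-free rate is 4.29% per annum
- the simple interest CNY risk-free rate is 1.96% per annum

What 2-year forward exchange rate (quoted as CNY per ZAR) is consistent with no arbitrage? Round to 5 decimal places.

T = 2 years.
Growth of 1 CNY over T: 1 + 0.0196×2 = 1.039200.
Growth of 1 ZAR over T: 1 + 0.0429×2 = 1.085800.
Forward (CNY per ZAR) = 0.36825 × 1.039200 / 1.085800 = 0.3524456.

0.35245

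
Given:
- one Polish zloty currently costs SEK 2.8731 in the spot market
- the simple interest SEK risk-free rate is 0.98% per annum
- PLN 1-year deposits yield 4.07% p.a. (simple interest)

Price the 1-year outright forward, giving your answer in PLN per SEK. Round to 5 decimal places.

T = 1 year.
SEK growth factor: 1 + 0.0098×1 = 1.009800.
Growth of 1 PLN over T: 1 + 0.0407×1 = 1.040700.
CIP: F = S · (grow SEK)/(grow PLN) = 2.8731 × 1.009800/1.040700 = 2.787793 SEK per PLN.
Quoted the other way: 1/2.787793 = 0.35871 PLN per SEK.

0.35871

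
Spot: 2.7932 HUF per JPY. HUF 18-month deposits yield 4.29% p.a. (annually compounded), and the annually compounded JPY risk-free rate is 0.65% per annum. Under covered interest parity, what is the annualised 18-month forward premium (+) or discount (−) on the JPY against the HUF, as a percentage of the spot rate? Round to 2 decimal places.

T = 18/12 years.
F = S · g_HUF/g_JPY = 2.7932 × 1.0650353/1.0097658 = 2.9460857.
(F − S)/S ÷ T = (2.9460857 − 2.7932)/2.7932/(18/12) = 0.036490 → 3.65%.

+3.65%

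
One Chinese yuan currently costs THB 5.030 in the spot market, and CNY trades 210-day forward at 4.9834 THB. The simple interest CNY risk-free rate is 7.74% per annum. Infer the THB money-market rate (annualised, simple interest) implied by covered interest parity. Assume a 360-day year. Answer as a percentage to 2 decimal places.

T = 210/360 years.
By CIP, F/S equals the THB-to-CNY growth ratio: 4.9834/5.03 = 0.9907356.
The CNY side grows by 1 + 0.0774×210/360 = 1.045150.
So the THB growth factor = 1.0354673.
r = (1.0354673 − 1)/(210/360) = 0.060801 → 6.08%.

6.08%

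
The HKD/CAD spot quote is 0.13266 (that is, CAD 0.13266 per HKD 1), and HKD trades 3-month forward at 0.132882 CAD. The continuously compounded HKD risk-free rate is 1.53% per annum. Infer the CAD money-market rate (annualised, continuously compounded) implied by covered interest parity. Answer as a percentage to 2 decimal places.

2.20%

T = 3/12 years.
F/S = 0.132882/0.13266 = 1.0016735 = (growth of CAD) / (growth of HKD).
The HKD side grows by e^(0.0153×3/12) = 1.0038323.
Hence g_CAD = 1.0055122.
Take logs: ln 1.0055122 / (3/12) = 0.021988, so 2.20%.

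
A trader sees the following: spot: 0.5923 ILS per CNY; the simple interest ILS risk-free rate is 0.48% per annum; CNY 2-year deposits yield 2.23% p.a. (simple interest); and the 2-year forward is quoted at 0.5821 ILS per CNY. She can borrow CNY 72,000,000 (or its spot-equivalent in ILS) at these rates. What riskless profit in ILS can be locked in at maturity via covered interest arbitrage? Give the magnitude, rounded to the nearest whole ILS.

ILS 725,442

T = 2 years.
Keep in CNY, deliver into the forward: 72,000,000·1.044600·0.5821 = ILS 43,780,439.52.
Swap to ILS now, deposit: 72,000,000·0.5923·1.009600 = ILS 43,054,997.76.
The quoted forward overvalues CNY, so borrow ILS, buy CNY at spot, deposit the CNY at 2.23%, and sell the proceeds forward at 0.5821.
Arbitrage profit = |43,780,439.52 − 43,054,997.76| = ILS 725,442.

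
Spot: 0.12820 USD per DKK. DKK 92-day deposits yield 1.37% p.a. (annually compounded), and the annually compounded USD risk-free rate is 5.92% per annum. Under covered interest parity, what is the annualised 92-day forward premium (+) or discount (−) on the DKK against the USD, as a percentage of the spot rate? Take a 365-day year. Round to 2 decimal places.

T = 92/365 years.
CIP forward (USD per DKK) = 0.1282 × 1.0146022/1.0034356 = 0.12962666.
(F − S)/S ÷ T = (0.12962666 − 0.1282)/0.1282/(92/365) = 0.044151 → 4.42%.

+4.42%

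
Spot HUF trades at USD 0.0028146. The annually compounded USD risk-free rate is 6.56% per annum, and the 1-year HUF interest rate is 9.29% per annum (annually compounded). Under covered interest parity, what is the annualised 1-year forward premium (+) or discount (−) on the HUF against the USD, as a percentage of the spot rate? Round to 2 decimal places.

T = 1 year.
No-arbitrage forward: 0.0028146 × 1.065600 / 1.092900 = 0.0027442929 USD/HUF.
Annualised premium = (F − S)/S × (1/T) = (0.0027442929 − 0.0028146)/0.0028146 ÷ 1 = -2.50%.

-2.50%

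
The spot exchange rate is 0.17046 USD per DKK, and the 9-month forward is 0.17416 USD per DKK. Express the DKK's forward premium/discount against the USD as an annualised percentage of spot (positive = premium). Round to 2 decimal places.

+2.89%

T = 9/12 years.
Period premium: (0.17416 − 0.17046)/0.17046 = 0.0217060.
Per annum: 0.0217060 / (9/12) = 0.028941 = 2.89%.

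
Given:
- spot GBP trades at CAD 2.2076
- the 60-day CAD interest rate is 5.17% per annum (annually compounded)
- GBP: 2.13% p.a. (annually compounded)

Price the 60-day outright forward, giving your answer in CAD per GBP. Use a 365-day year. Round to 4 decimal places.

T = 60/365 years.
CAD growth factor: (1 + 0.0517)^(60/365) = 1.0083207.
GBP growth factor: (1 + 0.0213)^(60/365) = 1.0034706.
Forward (CAD per GBP) = 2.2076 × 1.0083207 / 1.0034706 = 2.218270.

2.2183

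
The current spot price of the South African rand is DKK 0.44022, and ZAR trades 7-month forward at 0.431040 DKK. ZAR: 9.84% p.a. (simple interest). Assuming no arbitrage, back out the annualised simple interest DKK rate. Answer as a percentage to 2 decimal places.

6.06%

T = 7/12 years.
F/S = 0.43104/0.44022 = 0.9791468 = (growth of DKK) / (growth of ZAR).
ZAR growth factor: 1 + 0.0984×7/12 = 1.057400.
So the DKK growth factor = 1.0353498.
(1.0353498 − 1)/T = 0.060600, i.e. 6.06%.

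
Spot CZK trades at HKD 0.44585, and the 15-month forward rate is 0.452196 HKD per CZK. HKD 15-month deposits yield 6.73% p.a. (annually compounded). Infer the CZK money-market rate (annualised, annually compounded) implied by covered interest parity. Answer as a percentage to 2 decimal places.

T = 15/12 years.
F/S = 0.452196/0.44585 = 1.0142335 = (growth of HKD) / (growth of CZK).
HKD growth factor: (1 + 0.0673)^(15/12) = 1.0848211.
That pins the CZK growth at 1.069597.
Annualise: 1.069597^(12/15) − 1 = 0.055300 = 5.53%.

5.53%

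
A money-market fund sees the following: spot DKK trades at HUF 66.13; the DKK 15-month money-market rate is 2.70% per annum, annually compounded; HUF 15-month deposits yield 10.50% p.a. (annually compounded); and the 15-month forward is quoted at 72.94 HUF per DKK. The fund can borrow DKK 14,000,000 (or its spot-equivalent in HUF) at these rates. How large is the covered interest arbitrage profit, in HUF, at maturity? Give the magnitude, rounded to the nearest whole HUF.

T = 15/12 years.
Route A — deposit DKK, sell forward: 14,000,000 × 1.033863146332 × 72.94 = HUF 1,055,739,690.51.
Route B — convert at spot, deposit HUF: 14,000,000 × 66.13 × 1.132929401193 = HUF 1,048,888,698.21.
The quoted forward overvalues DKK, so borrow HUF, buy DKK at spot, deposit the DKK at 2.70%, and sell the proceeds forward at 72.94.
Profit = 1,055,739,690.51 − 1,048,888,698.21 = HUF 6,850,992.

HUF 6,850,992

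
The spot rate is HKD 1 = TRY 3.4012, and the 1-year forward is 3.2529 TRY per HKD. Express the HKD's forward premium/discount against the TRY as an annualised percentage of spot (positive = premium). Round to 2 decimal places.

-4.36%

T = 1 year.
Period premium: (3.2529 − 3.4012)/3.4012 = -0.0436023.
×(1/T) gives -4.36% p.a.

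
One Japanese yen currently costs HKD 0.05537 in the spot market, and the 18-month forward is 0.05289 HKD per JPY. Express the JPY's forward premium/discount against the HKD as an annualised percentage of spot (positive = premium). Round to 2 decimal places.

-2.99%

T = 18/12 years.
Period premium: (0.05289 − 0.05537)/0.05537 = -0.0447896.
Per annum: -0.0447896 / (18/12) = -0.029860 = -2.99%.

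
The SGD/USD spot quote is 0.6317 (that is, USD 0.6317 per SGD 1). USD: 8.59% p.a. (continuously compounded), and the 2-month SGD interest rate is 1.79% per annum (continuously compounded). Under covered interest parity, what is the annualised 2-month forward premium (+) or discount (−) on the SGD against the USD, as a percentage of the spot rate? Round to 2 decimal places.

T = 2/12 years.
CIP forward (USD per SGD) = 0.6317 × 1.0144196/1.0029878 = 0.6389000.
(F − S)/S ÷ T = (0.6389000 − 0.6317)/0.6317/(2/12) = 0.068387 → 6.84%.

+6.84%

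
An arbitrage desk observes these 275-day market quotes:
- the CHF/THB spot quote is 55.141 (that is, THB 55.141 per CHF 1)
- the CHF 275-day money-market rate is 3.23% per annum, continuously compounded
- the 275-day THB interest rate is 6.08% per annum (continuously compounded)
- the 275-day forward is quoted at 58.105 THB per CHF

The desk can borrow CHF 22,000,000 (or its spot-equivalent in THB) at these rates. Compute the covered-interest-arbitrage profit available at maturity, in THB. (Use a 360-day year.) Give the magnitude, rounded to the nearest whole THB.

T = 275/360 years.
Keep in CHF, deliver into the forward: 22,000,000·1.024980523669·58.105 = THB 1,310,242,853.21.
Swap to THB now, deposit: 22,000,000·55.141·1.047539880792 = THB 1,270,772,724.47.
The quoted forward overvalues CHF, so borrow THB, buy CHF at spot, deposit the CHF at 3.23%, and sell the proceeds forward at 58.105.
The gap between the two covered legs is THB 39,470,129.

THB 39,470,129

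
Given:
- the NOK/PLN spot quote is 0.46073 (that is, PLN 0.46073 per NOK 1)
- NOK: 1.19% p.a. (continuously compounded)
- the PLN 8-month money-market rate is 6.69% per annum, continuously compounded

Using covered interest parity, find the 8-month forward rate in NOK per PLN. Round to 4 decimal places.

2.0923

T = 8/12 years.
PLN growth factor: e^(0.0669×8/12) = 1.0456095.
NOK accumulates by e^(0.0119×8/12) = 1.0079649.
CIP: F = S · (grow PLN)/(grow NOK) = 0.46073 × 1.0456095/1.0079649 = 0.4779369 PLN per NOK.
Quoted the other way: 1/0.4779369 = 2.0923 NOK per PLN.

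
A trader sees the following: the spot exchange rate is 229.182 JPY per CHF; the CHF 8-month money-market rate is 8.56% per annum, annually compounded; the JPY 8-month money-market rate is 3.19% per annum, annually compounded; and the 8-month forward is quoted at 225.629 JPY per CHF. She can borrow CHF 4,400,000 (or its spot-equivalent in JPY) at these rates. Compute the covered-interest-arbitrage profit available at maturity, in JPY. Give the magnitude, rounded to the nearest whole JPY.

T = 8/12 years.
Keep in CHF, deliver into the forward: 4,400,000·1.056282025989·225.629 = JPY 1,048,642,571.86.
Swap to JPY now, deposit: 4,400,000·229.182·1.021155172729 = JPY 1,029,733,693.10.
The quoted forward overvalues CHF, so borrow JPY, buy CHF at spot, deposit the CHF at 8.56%, and sell the proceeds forward at 225.629.
The gap between the two covered legs is JPY 18,908,879.

JPY 18,908,879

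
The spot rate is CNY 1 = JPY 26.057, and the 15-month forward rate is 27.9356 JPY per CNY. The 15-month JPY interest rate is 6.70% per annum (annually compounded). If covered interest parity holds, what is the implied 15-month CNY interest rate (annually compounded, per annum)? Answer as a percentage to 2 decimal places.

T = 15/12 years.
CIP gives F = S · g_JPY/g_CNY, so g_JPY/g_CNY = 27.9356/26.057 = 1.0720958.
The JPY side grows by (1 + 0.0670)^(15/12) = 1.084440.
Hence g_CNY = 1.0115141.
Annualise: 1.0115141^(12/15) − 1 = 0.009201 = 0.92%.

0.92%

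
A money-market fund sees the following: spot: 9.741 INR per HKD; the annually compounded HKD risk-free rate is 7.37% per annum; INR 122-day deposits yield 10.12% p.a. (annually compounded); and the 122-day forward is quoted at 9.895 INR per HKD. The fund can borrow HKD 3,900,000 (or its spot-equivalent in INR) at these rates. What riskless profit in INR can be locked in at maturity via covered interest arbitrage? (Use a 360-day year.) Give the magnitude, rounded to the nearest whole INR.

T = 122/360 years.
Route A — deposit HKD, sell forward: 3,900,000 × 1.0243913195 × 9.895 = INR 39,531,773.22.
Route B — convert at spot, deposit INR: 3,900,000 × 9.741 × 1.0332085489 = INR 39,251,489.45.
The quoted forward overvalues HKD, so borrow INR, buy HKD at spot, deposit the HKD at 7.37%, and sell the proceeds forward at 9.895.
Profit = 39,531,773.22 − 39,251,489.45 = INR 280,284.

INR 280,284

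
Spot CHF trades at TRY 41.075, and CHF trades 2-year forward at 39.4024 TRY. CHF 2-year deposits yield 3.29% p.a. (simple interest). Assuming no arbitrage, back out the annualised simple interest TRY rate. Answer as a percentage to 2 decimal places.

T = 2 years.
F/S = 39.4024/41.075 = 0.9592794 = (growth of TRY) / (growth of CHF).
The CHF side grows by 1 + 0.0329×2 = 1.065800.
Hence g_TRY = 1.022400.
(1.022400 − 1)/T = 0.011200, i.e. 1.12%.

1.12%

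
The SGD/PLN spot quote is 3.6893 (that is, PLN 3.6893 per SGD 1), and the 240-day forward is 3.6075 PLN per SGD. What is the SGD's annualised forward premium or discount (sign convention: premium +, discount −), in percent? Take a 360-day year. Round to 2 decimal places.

-3.33%

T = 240/360 years.
(F − S)/S = (3.6075 − 3.6893)/3.6893 = -0.0221722.
Per annum: -0.0221722 / (240/360) = -0.033258 = -3.33%.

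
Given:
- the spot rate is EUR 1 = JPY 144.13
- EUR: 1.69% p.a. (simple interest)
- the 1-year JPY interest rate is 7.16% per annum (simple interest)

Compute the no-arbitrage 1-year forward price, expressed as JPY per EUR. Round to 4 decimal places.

151.8829

T = 1 year.
JPY growth factor: 1 + 0.0716×1 = 1.071600.
EUR growth factor: 1 + 0.0169×1 = 1.016900.
Forward (JPY per EUR) = 144.13 × 1.071600 / 1.016900 = 151.882887.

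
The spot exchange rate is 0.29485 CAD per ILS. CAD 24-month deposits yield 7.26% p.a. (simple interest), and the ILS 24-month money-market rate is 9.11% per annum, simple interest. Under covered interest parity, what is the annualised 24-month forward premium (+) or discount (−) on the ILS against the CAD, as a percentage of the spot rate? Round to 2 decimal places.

-1.56%

T = 2 years.
CIP forward (CAD per ILS) = 0.29485 × 1.145200/1.182200 = 0.28562191.
Annualised premium = (F − S)/S × (1/T) = (0.28562191 − 0.29485)/0.29485 ÷ 2 = -1.56%.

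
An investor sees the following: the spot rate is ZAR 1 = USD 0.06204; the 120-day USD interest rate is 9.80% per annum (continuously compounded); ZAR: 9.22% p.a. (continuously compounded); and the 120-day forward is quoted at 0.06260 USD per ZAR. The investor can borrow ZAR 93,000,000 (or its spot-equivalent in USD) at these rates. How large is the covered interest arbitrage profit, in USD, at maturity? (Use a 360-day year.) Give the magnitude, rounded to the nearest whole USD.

USD 42,191

T = 120/360 years.
Keep in ZAR, deliver into the forward: 93,000,000·1.031210478·0.06260 = USD 6,003,501.16.
Swap to USD now, deposit: 93,000,000·0.06204·1.03320608 = USD 5,961,309.78.
The quoted forward overvalues ZAR, so borrow USD, buy ZAR at spot, deposit the ZAR at 9.22%, and sell the proceeds forward at 0.06260.
Arbitrage profit = |6,003,501.16 − 5,961,309.78| = USD 42,191.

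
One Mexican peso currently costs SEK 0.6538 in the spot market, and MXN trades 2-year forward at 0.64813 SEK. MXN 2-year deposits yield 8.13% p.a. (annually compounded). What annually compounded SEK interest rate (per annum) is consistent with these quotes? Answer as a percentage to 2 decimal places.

7.66%

T = 2 years.
F/S = 0.64813/0.6538 = 0.9913276 = (growth of SEK) / (growth of MXN).
The MXN side grows by (1 + 0.0813)^2 = 1.1692097.
That pins the SEK growth at 1.1590698.
r = 1.1590698^(1/2) − 1 = 0.076601 → 7.66%.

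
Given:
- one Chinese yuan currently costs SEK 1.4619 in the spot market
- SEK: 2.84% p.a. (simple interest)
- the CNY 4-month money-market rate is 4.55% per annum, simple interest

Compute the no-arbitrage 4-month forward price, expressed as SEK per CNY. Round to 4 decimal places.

T = 4/12 years.
Growth of 1 SEK over T: 1 + 0.0284×4/12 = 1.0094667.
Growth of 1 CNY over T: 1 + 0.0455×4/12 = 1.0151667.
Forward (SEK per CNY) = 1.4619 × 1.0094667 / 1.0151667 = 1.453692.

1.4537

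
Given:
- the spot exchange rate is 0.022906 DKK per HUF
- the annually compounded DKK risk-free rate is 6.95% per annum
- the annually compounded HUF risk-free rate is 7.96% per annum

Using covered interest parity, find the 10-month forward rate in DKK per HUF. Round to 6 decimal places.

T = 10/12 years.
DKK growth factor: (1 + 0.0695)^(10/12) = 1.057590.
HUF accumulates by (1 + 0.0796)^(10/12) = 1.0659064.
Forward (DKK per HUF) = 0.022906 × 1.057590 / 1.0659064 = 0.02272728.

0.022727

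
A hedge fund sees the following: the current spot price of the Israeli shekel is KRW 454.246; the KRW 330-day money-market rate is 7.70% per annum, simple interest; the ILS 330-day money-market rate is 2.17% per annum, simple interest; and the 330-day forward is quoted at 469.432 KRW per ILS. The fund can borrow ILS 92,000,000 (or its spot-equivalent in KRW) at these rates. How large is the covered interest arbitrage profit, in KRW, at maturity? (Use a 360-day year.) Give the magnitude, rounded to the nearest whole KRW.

T = 330/360 years.
Keep in ILS, deliver into the forward: 92,000,000·1.019891666667·469.432 = KRW 44,046,820,207.75.
Swap to KRW now, deposit: 92,000,000·454.246·1.070583333333 = KRW 44,740,354,108.65.
The quoted forward undervalues ILS, so borrow ILS, convert to KRW at spot, deposit the KRW at 7.70%, and buy ILS forward at 469.432 to cover the loan.
Profit = 44,740,354,108.65 − 44,046,820,207.75 = KRW 693,533,901.

KRW 693,533,901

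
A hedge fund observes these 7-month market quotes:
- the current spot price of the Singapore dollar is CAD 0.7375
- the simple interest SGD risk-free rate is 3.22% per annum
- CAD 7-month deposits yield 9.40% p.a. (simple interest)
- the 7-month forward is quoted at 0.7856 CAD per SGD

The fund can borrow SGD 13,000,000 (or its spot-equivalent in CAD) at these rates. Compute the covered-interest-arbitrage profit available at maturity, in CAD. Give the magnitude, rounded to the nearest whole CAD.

CAD 291,416

T = 7/12 years.
Route A — deposit SGD, sell forward: 13,000,000 × 1.0187833333 × 0.7856 = CAD 10,404,630.43.
Route B — convert at spot, deposit CAD: 13,000,000 × 0.7375 × 1.0548333333 = CAD 10,113,214.58.
The quoted forward overvalues SGD, so borrow CAD, buy SGD at spot, deposit the SGD at 3.22%, and sell the proceeds forward at 0.7856.
Arbitrage profit = |10,404,630.43 − 10,113,214.58| = CAD 291,416.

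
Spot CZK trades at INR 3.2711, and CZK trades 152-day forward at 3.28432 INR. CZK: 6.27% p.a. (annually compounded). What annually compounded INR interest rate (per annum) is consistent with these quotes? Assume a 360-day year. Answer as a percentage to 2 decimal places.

T = 152/360 years.
CIP gives F = S · g_INR/g_CZK, so g_INR/g_CZK = 3.28432/3.2711 = 1.0040415.
The CZK side grows by (1 + 0.0627)^(152/360) = 1.026009.
Hence g_INR = 1.0301556.
Annualise: 1.0301556^(360/152) − 1 = 0.072900 = 7.29%.

7.29%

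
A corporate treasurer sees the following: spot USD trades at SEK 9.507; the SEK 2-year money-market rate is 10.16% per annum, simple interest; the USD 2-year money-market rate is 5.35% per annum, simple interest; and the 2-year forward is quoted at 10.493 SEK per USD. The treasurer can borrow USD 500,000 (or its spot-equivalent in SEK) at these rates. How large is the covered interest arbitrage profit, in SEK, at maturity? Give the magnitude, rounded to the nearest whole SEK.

SEK 88,464

T = 2 years.
Keep in USD, deliver into the forward: 500,000·1.107000·10.493 = SEK 5,807,875.50.
Swap to SEK now, deposit: 500,000·9.507·1.203200 = SEK 5,719,411.20.
The quoted forward overvalues USD, so borrow SEK, buy USD at spot, deposit the USD at 5.35%, and sell the proceeds forward at 10.493.
Profit = 5,807,875.50 − 5,719,411.20 = SEK 88,464.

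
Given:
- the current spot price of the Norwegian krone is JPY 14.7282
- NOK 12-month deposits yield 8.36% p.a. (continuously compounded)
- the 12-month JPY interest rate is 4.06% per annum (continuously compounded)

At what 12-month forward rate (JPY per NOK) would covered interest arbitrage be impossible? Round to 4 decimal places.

T = 1 year.
JPY accumulates by e^(0.0406×1) = 1.04143545.
NOK accumulates by e^(0.0836×1) = 1.08719393.
So F = 14.7282 × 1.04143545 / 1.08719393 = 14.108311 (JPY/NOK).

14.1083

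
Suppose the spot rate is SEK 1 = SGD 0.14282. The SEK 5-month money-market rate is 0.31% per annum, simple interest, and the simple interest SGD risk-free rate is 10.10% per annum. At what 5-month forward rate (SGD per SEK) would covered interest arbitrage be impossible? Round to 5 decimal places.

0.14864

T = 5/12 years.
SGD growth factor: 1 + 0.1010×5/12 = 1.0420833.
Growth of 1 SEK over T: 1 + 0.0031×5/12 = 1.0012917.
Forward (SGD per SEK) = 0.14282 × 1.0420833 / 1.0012917 = 0.1486383.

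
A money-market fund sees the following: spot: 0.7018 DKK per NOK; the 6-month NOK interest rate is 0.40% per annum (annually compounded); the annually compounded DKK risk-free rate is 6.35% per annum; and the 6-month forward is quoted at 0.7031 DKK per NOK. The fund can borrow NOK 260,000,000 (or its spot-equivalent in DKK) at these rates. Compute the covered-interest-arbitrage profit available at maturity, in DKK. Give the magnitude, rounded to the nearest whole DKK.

T = 6/12 years.
Invest the NOK and cover forward: 260,000,000 × 1.00199800399 × 0.7031 = DKK 183,171,247.12.
Convert at spot and invest in DKK: 260,000,000 × 0.7018 × 1.03126136357 = DKK 188,172,198.49.
The quoted forward undervalues NOK, so borrow NOK, convert to DKK at spot, deposit the DKK at 6.35%, and buy NOK forward at 0.7031 to cover the loan.
The gap between the two covered legs is DKK 5,000,951.

DKK 5,000,951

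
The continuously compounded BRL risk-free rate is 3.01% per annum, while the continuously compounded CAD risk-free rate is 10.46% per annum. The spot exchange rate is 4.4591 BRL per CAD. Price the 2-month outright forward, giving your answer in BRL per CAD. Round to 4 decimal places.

T = 2/12 years.
BRL growth factor: e^(0.0301×2/12) = 1.0050293.
CAD accumulates by e^(0.1046×2/12) = 1.0175862.
Forward (BRL per CAD) = 4.4591 × 1.0050293 / 1.0175862 = 4.404075.

4.4041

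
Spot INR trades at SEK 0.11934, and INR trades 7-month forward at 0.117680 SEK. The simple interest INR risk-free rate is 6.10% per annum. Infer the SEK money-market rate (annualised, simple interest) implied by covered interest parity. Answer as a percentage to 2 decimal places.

T = 7/12 years.
CIP gives F = S · g_SEK/g_INR, so g_SEK/g_INR = 0.11768/0.11934 = 0.9860902.
The INR side grows by 1 + 0.0610×7/12 = 1.0355833.
That pins the SEK growth at 1.0211785.
r = (1.0211785 − 1)/(7/12) = 0.036306 → 3.63%.

3.63%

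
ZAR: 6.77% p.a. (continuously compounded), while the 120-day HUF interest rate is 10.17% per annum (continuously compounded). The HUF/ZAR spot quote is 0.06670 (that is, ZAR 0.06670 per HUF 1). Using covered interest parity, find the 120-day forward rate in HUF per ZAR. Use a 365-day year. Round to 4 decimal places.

15.1610

T = 120/365 years.
ZAR accumulates by e^(0.0677×120/365) = 1.02250708.
HUF growth factor: e^(0.1017×120/365) = 1.03400087.
So F = 0.0667 × 1.02250708 / 1.03400087 = 0.065958573 (ZAR/HUF).
Invert for HUF per ZAR: 1 / 0.065958573 = 15.1610.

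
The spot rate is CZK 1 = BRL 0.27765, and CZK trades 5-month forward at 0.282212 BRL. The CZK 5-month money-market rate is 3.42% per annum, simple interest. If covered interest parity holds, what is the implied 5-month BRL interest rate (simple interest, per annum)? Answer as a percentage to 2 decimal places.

T = 5/12 years.
By CIP, F/S equals the BRL-to-CZK growth ratio: 0.282212/0.27765 = 1.0164308.
The CZK side grows by 1 + 0.0342×5/12 = 1.014250.
That pins the BRL growth at 1.0309149.
r = (1.0309149 − 1)/(5/12) = 0.074196 → 7.42%.

7.42%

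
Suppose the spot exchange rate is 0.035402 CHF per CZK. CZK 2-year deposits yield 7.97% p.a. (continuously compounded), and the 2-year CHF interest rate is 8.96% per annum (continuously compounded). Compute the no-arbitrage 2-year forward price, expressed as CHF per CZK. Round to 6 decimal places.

0.036110

T = 2 years.
Growth of 1 CHF over T: e^(0.0896×2) = 1.196260.
CZK growth factor: e^(0.0797×2) = 1.172807.
Forward (CHF per CZK) = 0.035402 × 1.196260 / 1.172807 = 0.03610995.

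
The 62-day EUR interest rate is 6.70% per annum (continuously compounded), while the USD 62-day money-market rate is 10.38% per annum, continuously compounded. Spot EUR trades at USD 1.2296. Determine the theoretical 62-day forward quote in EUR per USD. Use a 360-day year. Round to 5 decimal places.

0.80813

T = 62/360 years.
USD accumulates by e^(0.1038×62/360) = 1.0180374.
EUR accumulates by e^(0.0670×62/360) = 1.0116057.
So F = 1.2296 × 1.0180374 / 1.0116057 = 1.237418 (USD/EUR).
Invert for EUR per USD: 1 / 1.237418 = 0.80813.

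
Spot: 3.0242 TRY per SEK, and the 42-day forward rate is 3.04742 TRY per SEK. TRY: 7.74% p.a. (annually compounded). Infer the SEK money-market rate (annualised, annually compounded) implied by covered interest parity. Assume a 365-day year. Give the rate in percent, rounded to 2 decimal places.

0.81%

T = 42/365 years.
F/S = 3.04742/3.0242 = 1.0076781 = (growth of TRY) / (growth of SEK).
TRY growth factor: (1 + 0.0774)^(42/365) = 1.0086153.
So the SEK growth factor = 1.0009301.
Annualise: 1.0009301^(365/42) − 1 = 0.008112 = 0.81%.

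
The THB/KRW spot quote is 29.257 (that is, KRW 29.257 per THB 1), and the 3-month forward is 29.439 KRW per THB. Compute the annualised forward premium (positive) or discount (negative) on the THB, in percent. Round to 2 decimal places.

+2.49%

T = 3/12 years.
THB trades forward at +0.62207% vs spot over the period.
Annualise by dividing by T: 0.0062207 / (3/12) = 0.024883 → 2.49%.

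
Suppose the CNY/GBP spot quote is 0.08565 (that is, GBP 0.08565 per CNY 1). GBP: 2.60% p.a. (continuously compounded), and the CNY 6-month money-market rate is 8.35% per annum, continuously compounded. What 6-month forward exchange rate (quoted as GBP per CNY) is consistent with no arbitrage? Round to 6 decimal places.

T = 6/12 years.
Growth of 1 GBP over T: e^(0.0260×6/12) = 1.0130849.
CNY growth factor: e^(0.0835×6/12) = 1.0426338.
Forward (GBP per CNY) = 0.08565 × 1.0130849 / 1.0426338 = 0.08322262.

0.083223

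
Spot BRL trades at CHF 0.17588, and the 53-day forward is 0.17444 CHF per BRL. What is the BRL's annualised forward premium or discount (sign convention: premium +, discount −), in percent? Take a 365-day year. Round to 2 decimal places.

-5.64%

T = 53/365 years.
Period premium: (0.17444 − 0.17588)/0.17588 = -0.0081874.
Annualise by dividing by T: -0.0081874 / (53/365) = -0.056385 → -5.64%.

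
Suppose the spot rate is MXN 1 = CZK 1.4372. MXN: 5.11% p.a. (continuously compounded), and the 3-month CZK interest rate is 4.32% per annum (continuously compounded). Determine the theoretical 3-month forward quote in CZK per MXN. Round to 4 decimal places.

T = 3/12 years.
Growth of 1 CZK over T: e^(0.0432×3/12) = 1.0108585.
MXN growth factor: e^(0.0511×3/12) = 1.0128569.
So F = 1.4372 × 1.0108585 / 1.0128569 = 1.434364 (CZK/MXN).

1.4344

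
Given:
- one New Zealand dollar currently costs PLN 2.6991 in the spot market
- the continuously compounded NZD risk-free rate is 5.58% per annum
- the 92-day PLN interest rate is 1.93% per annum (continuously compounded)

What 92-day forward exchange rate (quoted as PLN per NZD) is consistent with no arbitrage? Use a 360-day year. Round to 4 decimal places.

T = 92/360 years.
PLN accumulates by e^(0.0193×92/360) = 1.0049444.
NZD growth factor: e^(0.0558×92/360) = 1.0143622.
So F = 2.6991 × 1.0049444 / 1.0143622 = 2.674040 (PLN/NZD).

2.6740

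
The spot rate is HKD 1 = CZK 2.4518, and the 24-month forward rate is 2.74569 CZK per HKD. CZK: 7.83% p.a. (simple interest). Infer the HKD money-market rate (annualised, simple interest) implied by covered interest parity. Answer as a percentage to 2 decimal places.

1.64%

T = 2 years.
By CIP, F/S equals the CZK-to-HKD growth ratio: 2.74569/2.4518 = 1.1198670.
CZK growth factor: 1 + 0.0783×2 = 1.156600.
So the HKD growth factor = 1.0328012.
(1.0328012 − 1)/T = 0.016401, i.e. 1.64%.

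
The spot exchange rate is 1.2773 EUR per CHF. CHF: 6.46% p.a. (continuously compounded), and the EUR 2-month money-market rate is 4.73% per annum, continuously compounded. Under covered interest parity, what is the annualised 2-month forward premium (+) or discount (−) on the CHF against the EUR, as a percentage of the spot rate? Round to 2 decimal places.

T = 2/12 years.
F = S · g_EUR/g_CHF = 1.2773 × 1.0079145/1.0108248 = 1.2736225.
Annualised premium = (F − S)/S × (1/T) = (1.2736225 − 1.2773)/1.2773 ÷ (2/12) = -1.73%.

-1.73%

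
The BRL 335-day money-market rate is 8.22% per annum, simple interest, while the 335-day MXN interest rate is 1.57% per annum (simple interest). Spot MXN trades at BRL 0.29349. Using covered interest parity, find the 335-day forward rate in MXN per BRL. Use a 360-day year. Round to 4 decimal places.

3.2114

T = 335/360 years.
Growth of 1 BRL over T: 1 + 0.0822×335/360 = 1.0764917.
MXN growth factor: 1 + 0.0157×335/360 = 1.0146097.
Forward (BRL per MXN) = 0.29349 × 1.0764917 / 1.0146097 = 0.3113902.
Quoted the other way: 1/0.3113902 = 3.2114 MXN per BRL.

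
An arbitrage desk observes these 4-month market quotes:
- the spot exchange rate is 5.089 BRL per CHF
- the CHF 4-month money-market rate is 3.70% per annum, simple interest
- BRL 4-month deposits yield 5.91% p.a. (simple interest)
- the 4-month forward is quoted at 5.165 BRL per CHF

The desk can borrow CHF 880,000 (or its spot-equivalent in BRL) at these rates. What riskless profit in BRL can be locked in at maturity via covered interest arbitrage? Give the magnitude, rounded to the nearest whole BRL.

BRL 34,715

T = 4/12 years.
Route A — deposit CHF, sell forward: 880,000 × 1.012333333 × 5.165 = BRL 4,601,257.47.
Route B — convert at spot, deposit BRL: 880,000 × 5.089 × 1.019700 = BRL 4,566,542.90.
The quoted forward overvalues CHF, so borrow BRL, buy CHF at spot, deposit the CHF at 3.70%, and sell the proceeds forward at 5.165.
The gap between the two covered legs is BRL 34,715.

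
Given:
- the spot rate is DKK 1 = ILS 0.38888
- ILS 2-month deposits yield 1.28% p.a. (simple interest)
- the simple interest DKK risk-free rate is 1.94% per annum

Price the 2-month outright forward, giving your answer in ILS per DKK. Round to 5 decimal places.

0.38845

T = 2/12 years.
ILS growth factor: 1 + 0.0128×2/12 = 1.0021333.
Growth of 1 DKK over T: 1 + 0.0194×2/12 = 1.0032333.
So F = 0.38888 × 1.0021333 / 1.0032333 = 0.3884536 (ILS/DKK).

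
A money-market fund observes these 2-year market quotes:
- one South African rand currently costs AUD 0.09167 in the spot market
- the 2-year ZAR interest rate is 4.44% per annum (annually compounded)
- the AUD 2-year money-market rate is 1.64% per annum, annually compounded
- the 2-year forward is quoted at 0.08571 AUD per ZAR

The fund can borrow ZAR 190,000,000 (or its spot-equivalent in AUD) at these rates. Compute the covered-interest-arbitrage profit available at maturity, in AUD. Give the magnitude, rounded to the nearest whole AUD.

T = 2 years.
Keep in ZAR, deliver into the forward: 190,000,000·1.09077136·0.08571 = AUD 17,763,102.52.
Swap to AUD now, deposit: 190,000,000·0.09167·1.03306896 = AUD 17,993,272.00.
The quoted forward undervalues ZAR, so borrow ZAR, convert to AUD at spot, deposit the AUD at 1.64%, and buy ZAR forward at 0.08571 to cover the loan.
The gap between the two covered legs is AUD 230,169.

AUD 230,169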